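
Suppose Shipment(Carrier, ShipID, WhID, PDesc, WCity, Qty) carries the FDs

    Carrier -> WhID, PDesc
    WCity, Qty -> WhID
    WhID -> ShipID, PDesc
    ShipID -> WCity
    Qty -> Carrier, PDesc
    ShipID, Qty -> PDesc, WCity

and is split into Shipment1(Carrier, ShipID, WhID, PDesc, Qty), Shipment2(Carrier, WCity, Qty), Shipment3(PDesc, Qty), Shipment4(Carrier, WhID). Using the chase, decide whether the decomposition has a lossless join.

Chase test. Columns are Carrier, ShipID, WhID, PDesc, WCity, Qty; row i has aⱼ where attribute j ∈ Shipmenti, else bᵢⱼ.
Initial tableau (one row per fragment):
  row 1: a1 a2 a3 a4 b15 a6
  row 2: a1 b22 b23 b24 a5 a6
  row 3: b31 b32 b33 a4 b35 a6
  row 4: a1 b42 a3 b44 b45 b46
Rows 1 and 2 agree on Carrier; apply Carrier→WhID, PDesc and equate their WhID, PDesc entries.
Rows 1 and 4 agree on Carrier; apply Carrier→WhID, PDesc and equate their WhID, PDesc entries.
Rows 1 and 2 agree on WhID; apply WhID→ShipID, PDesc and equate their ShipID, PDesc entries.
Rows 1 and 4 agree on WhID; apply WhID→ShipID, PDesc and equate their ShipID, PDesc entries.
Rows 1 and 2 agree on ShipID; apply ShipID→WCity and equate their WCity entries.
Rows 1 and 4 agree on ShipID; apply ShipID→WCity and equate their WCity entries.
Rows 1 and 3 agree on Qty; apply Qty→Carrier, PDesc and equate their Carrier, PDesc entries.
Rows 1 and 3 agree on Carrier; apply Carrier→WhID, PDesc and equate their WhID, PDesc entries.
Rows 1 and 3 agree on WhID; apply WhID→ShipID, PDesc and equate their ShipID, PDesc entries.
Rows 1 and 3 agree on ShipID; apply ShipID→WCity and equate their WCity entries.
Row 1 is now all distinguished symbols — the join is lossless.

Yes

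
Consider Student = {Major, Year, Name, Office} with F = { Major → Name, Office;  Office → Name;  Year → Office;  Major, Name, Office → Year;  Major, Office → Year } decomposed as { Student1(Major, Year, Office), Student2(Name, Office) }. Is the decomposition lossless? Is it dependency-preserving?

lossless and dependency-preserving

Lossless test: (Office)⁺ = {Name, Office}, which contains all of one fragment — lossless.
Dependency preservation: Major → Name, Office; Major, Name, Office → Year are not contained in any single fragment, but the restricted closure of each left-hand side across the fragments still reaches the right-hand side; the remaining FDs each lie inside some fragment. All dependencies are preserved.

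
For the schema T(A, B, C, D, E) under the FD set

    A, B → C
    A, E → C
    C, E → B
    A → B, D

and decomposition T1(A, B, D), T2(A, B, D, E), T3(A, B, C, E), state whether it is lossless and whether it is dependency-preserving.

Lossless test (chase): Rows 1 and 2 agree on A, B; apply A, B→C and equate their C entries. Rows 1 and 3 agree on A, B; apply A, B→C and equate their C entries. Rows 1 and 3 agree on A; apply A→B, D and equate their B, D entries. Row 2 is now all distinguished symbols — the join is lossless.
Dependency preservation: every FD's attributes lie within a single fragment, so each can be enforced locally — preserved.

lossless and dependency-preserving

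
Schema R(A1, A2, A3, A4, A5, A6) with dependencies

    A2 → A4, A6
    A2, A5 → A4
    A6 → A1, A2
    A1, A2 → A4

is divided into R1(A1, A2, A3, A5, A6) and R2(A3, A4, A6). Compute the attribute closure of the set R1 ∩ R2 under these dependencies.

R1 ∩ R2 = {A3, A6}.
A6 → A1, A2 applies, adding A1, A2
A1, A2 → A4 applies, adding A4
Closure: {A1, A2, A3, A4, A6}.

A1, A2, A3, A4, A6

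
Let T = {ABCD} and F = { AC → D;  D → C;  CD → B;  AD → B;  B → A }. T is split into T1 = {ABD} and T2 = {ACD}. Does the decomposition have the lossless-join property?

Yes

Common attributes: T1 ∩ T2 = {AD}.
Closure of {AD}: D → C applies, adding C; CD → B applies, adding B. So (AD)⁺ = {ABCD}.
This closure contains every attribute of T1, so T1 ∩ T2 → T1. The join is lossless.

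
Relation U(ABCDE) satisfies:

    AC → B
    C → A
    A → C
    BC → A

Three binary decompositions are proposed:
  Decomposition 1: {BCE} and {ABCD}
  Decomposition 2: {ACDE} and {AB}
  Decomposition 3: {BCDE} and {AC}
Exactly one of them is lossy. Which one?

Decomposition 1

Decomposition 1: common = {BC}, closure = {ABC} → lossy.
Decomposition 2: common = {A}, closure = {ABC} → lossless.
Decomposition 3: common = {C}, closure = {ABC} → lossless.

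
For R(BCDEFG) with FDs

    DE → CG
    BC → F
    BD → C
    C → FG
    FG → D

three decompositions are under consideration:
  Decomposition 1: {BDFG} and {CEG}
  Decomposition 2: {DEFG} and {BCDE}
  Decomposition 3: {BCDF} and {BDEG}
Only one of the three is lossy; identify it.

Decomposition 1: common = {G}, closure = {G} → lossy.
Decomposition 2: common = {DE}, closure = {CDEFG} → lossless.
Decomposition 3: common = {BD}, closure = {BCDFG} → lossless.

Decomposition 1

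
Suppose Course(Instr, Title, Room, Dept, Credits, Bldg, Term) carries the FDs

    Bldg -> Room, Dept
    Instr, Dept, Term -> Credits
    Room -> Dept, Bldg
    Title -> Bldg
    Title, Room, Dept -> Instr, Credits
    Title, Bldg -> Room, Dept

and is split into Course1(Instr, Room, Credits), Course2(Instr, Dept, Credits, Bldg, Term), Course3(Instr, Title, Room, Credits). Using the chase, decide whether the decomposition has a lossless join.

Chase test. Columns are Instr, Title, Room, Dept, Credits, Bldg, Term; row i has aⱼ where attribute j ∈ Coursei, else bᵢⱼ.
Initial tableau (one row per fragment):
  row 1: a1 b12 a3 b14 a5 b16 b17
  row 2: a1 b22 b23 a4 a5 a6 a7
  row 3: a1 a2 a3 b34 a5 b36 b37
Rows 1 and 3 agree on Room; apply Room→Dept, Bldg and equate their Dept, Bldg entries.
No row becomes fully distinguished — the join is lossy.

No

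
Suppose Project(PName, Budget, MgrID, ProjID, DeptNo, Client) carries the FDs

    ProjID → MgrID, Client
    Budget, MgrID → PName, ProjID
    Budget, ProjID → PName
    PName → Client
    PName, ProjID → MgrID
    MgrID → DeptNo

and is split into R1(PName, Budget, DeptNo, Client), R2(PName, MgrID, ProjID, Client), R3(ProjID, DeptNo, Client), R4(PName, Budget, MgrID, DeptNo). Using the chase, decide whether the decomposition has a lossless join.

No

Chase test. Columns are PName, Budget, MgrID, ProjID, DeptNo, Client; row i has aⱼ where attribute j ∈ Ri, else bᵢⱼ.
Initial tableau (one row per fragment):
  row 1: a1 a2 b13 b14 a5 a6
  row 2: a1 b22 a3 a4 b25 a6
  row 3: b31 b32 b33 a4 a5 a6
  row 4: a1 a2 a3 b44 a5 b46
Rows 2 and 3 agree on ProjID; apply ProjID→MgrID, Client and equate their MgrID, Client entries.
Rows 1 and 4 agree on PName; apply PName→Client and equate their Client entries.
Rows 2 and 3 agree on MgrID; apply MgrID→DeptNo and equate their DeptNo entries.
No row becomes fully distinguished — the join is lossy.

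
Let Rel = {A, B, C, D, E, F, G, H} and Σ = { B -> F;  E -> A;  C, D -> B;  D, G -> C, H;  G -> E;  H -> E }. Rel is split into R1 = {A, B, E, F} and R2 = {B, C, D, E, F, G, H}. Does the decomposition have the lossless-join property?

Common attributes: R1 ∩ R2 = {B, E, F}.
Closure of {B, E, F}: E → A applies, adding A. So (B, E, F)⁺ = {A, B, E, F}.
This closure contains every attribute of R1, so R1 ∩ R2 → R1. The join is lossless.

Yes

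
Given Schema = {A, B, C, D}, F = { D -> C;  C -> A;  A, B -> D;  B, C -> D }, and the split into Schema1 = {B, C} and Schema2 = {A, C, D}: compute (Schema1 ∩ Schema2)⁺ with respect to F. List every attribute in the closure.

A, C

Schema1 ∩ Schema2 = {C}.
C → A applies, adding A
Closure: {A, C}.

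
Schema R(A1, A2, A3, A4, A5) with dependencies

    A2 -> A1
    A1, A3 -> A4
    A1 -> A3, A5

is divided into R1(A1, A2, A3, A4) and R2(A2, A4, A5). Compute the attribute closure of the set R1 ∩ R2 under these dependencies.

A1, A2, A3, A4, A5

R1 ∩ R2 = {A2, A4}.
A2 → A1 applies, adding A1
A1 → A3, A5 applies, adding A3, A5
Closure: {A1, A2, A3, A4, A5}.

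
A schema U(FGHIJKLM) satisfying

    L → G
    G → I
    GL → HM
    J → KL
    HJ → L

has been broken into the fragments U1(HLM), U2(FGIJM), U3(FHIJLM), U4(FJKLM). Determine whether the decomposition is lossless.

Chase test. Columns are FGHIJKLM; row i has aⱼ where attribute j ∈ Ui, else bᵢⱼ.
Initial tableau (one row per fragment):
  row 1: b11 b12 a3 b14 b15 b16 a7 a8
  row 2: a1 a2 b23 a4 a5 b26 b27 a8
  row 3: a1 b32 a3 a4 a5 b36 a7 a8
  row 4: a1 b42 b43 b44 a5 a6 a7 a8
Rows 1 and 3 agree on L; apply L→G and equate their G entries.
Rows 1 and 4 agree on L; apply L→G and equate their G entries.
Rows 1 and 3 agree on G; apply G→I and equate their I entries.
Rows 1 and 4 agree on G; apply G→I and equate their I entries.
Rows 1 and 4 agree on GL; apply GL→HM and equate their HM entries.
Rows 2 and 3 agree on J; apply J→KL and equate their KL entries.
Rows 2 and 4 agree on J; apply J→KL and equate their KL entries.
Rows 1 and 2 agree on L; apply L→G and equate their G entries.
Rows 1 and 2 agree on GL; apply GL→HM and equate their HM entries.
Row 2 is now all distinguished symbols — the join is lossless.

Yes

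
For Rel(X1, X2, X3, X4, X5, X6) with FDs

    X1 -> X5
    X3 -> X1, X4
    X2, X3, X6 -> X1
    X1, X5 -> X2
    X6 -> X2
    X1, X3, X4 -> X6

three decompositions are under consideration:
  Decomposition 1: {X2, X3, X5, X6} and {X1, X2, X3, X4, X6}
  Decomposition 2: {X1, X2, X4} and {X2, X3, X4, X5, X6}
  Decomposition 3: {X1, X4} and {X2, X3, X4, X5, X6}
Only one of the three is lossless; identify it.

Decomposition 1

Decomposition 1: common = {X2, X3, X6}, closure = {X1, X2, X3, X4, X5, X6} → lossless.
Decomposition 2: common = {X2, X4}, closure = {X2, X4} → lossy.
Decomposition 3: common = {X4}, closure = {X4} → lossy.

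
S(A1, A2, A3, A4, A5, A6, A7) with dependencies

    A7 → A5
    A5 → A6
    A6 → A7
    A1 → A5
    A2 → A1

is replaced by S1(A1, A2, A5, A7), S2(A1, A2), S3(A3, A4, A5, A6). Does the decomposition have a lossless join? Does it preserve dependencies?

Lossless test (chase): Rows 1 and 3 agree on A5; apply A5→A6 and equate their A6 entries. Rows 1 and 3 agree on A6; apply A6→A7 and equate their A7 entries. Rows 1 and 2 agree on A1; apply A1→A5 and equate their A5 entries. Rows 1 and 2 agree on A5; apply A5→A6 and equate their A6 entries. Rows 1 and 2 agree on A6; apply A6→A7 and equate their A7 entries. No row becomes fully distinguished — the join is lossy.
Dependency preservation: A6 → A7 is not contained in any single fragment, but the restricted closure of its left-hand side across the fragments still reaches the right-hand side; the remaining FDs each lie inside some fragment. All dependencies are preserved.

lossy but dependency-preserving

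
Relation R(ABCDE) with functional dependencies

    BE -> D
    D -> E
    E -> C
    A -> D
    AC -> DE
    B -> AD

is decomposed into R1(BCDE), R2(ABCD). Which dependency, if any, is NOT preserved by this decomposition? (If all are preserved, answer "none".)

none

BE → D lies within R1.
D → E lies within R1.
E → C lies within R1.
A → D lies within R2.
AC → DE: restricted closure across fragments reaches DE.
B → AD lies within R2.
Every dependency is enforceable on the fragments, so the decomposition is dependency-preserving.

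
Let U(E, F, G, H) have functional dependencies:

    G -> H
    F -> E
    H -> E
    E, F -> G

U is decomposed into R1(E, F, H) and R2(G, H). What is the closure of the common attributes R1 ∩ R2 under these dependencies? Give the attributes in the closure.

E, H

R1 ∩ R2 = {H}.
H → E applies, adding E
Closure: {E, H}.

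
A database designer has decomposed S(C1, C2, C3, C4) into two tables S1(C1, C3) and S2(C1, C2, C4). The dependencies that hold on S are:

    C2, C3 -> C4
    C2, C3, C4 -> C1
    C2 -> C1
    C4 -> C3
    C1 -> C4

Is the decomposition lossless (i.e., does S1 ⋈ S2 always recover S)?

Yes

Common attributes: S1 ∩ S2 = {C1}.
Closure of {C1}: C1 → C4 applies, adding C4; C4 → C3 applies, adding C3. So (C1)⁺ = {C1, C3, C4}.
This closure contains every attribute of S1, so S1 ∩ S2 → S1. The join is lossless.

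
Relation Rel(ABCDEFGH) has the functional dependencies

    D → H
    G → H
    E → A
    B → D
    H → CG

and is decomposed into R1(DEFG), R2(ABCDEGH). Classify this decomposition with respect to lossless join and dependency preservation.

Lossless test: (DEG)⁺ = {ACDEGH}, which is a superkey of neither fragment — lossy.
Dependency preservation: every FD's attributes lie within a single fragment, so each can be enforced locally — preserved.

lossy but dependency-preserving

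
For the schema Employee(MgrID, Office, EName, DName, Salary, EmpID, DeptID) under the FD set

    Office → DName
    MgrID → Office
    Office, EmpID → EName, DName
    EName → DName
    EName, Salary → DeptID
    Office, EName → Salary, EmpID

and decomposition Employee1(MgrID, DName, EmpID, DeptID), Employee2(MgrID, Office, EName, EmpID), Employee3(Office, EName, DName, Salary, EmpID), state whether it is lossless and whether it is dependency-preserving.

lossless but not dependency-preserving

Lossless test (chase): Rows 2 and 3 agree on Office; apply Office→DName and equate their DName entries. Rows 1 and 2 agree on MgrID; apply MgrID→Office and equate their Office entries. Rows 1 and 2 agree on Office, EmpID; apply Office, EmpID→EName, DName and equate their EName, DName entries. Rows 1 and 2 agree on Office, EName; apply Office, EName→Salary, EmpID and equate their Salary, EmpID entries. Rows 1 and 3 agree on Office, EName; apply Office, EName→Salary, EmpID and equate their Salary, EmpID entries. Rows 1 and 2 agree on EName, Salary; apply EName, Salary→DeptID and equate their DeptID entries. Rows 1 and 3 agree on EName, Salary; apply EName, Salary→DeptID and equate their DeptID entries. Row 1 is now all distinguished symbols — the join is lossless.
Dependency preservation: the restricted closure of {EName, Salary} across the fragments never reaches {DeptID}, so EName, Salary → DeptID cannot be enforced without a join — not preserved.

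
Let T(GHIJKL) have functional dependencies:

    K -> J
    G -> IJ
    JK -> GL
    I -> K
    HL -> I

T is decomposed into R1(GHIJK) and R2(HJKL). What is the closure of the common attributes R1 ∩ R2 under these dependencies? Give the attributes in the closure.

GHIJKL

R1 ∩ R2 = {HJK}.
JK → GL applies, adding GL
HL → I applies, adding I
Closure: {GHIJKL}.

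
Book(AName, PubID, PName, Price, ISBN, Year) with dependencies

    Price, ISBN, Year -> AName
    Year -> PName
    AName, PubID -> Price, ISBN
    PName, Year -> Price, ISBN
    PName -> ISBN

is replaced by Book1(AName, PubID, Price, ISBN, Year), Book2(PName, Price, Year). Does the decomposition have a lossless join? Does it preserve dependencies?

lossless but not dependency-preserving

Lossless test: (Price, Year)⁺ = {AName, PName, Price, ISBN, Year}, which contains all of one fragment — lossless.
Dependency preservation: the restricted closure of {PName} across the fragments never reaches {ISBN}, so PName → ISBN cannot be enforced without a join — not preserved.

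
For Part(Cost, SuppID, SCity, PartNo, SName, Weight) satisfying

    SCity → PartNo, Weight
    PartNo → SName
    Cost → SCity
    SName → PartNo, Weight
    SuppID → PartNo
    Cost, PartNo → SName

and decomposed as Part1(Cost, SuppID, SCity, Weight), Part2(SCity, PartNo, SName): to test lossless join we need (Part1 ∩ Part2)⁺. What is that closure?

Part1 ∩ Part2 = {SCity}.
SCity → PartNo, Weight applies, adding PartNo, Weight
PartNo → SName applies, adding SName
Closure: {SCity, PartNo, SName, Weight}.

SCity, PartNo, SName, Weight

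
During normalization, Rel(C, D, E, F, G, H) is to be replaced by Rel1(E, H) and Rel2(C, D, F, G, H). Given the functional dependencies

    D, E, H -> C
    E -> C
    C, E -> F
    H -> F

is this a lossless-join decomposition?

Common attributes: Rel1 ∩ Rel2 = {H}.
Closure of {H}: H → F applies, adding F. So (H)⁺ = {F, H}.
The closure contains neither all of Rel1 = {E, H} nor all of Rel2 = {C, D, F, G, H}, so the common attributes are not a superkey of either fragment. The join is lossy.

No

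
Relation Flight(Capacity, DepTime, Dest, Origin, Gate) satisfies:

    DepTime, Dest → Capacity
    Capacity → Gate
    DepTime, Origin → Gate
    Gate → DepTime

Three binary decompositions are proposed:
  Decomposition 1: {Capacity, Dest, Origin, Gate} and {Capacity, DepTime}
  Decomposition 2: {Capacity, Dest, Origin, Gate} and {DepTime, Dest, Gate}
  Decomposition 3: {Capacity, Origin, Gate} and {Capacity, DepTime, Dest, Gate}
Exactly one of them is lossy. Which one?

Decomposition 3

Decomposition 1: common = {Capacity}, closure = {Capacity, DepTime, Gate} → lossless.
Decomposition 2: common = {Dest, Gate}, closure = {Capacity, DepTime, Dest, Gate} → lossless.
Decomposition 3: common = {Capacity, Gate}, closure = {Capacity, DepTime, Gate} → lossy.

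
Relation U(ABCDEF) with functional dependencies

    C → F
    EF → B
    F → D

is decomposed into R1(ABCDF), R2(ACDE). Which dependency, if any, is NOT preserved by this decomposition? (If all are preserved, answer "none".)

Check EF → B: no single fragment contains all of {BEF}, and the restricted closure of {EF} across the fragments never reaches {B}.
C → F is preserved.
F → D is preserved.

EF → B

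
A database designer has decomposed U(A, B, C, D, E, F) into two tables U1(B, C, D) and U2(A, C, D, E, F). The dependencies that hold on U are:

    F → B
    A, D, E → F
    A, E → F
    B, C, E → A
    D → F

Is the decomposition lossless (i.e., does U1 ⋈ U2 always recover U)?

Common attributes: U1 ∩ U2 = {C, D}.
Closure of {C, D}: D → F applies, adding F; F → B applies, adding B. So (C, D)⁺ = {B, C, D, F}.
This closure contains every attribute of U1, so U1 ∩ U2 → U1. The join is lossless.

Yes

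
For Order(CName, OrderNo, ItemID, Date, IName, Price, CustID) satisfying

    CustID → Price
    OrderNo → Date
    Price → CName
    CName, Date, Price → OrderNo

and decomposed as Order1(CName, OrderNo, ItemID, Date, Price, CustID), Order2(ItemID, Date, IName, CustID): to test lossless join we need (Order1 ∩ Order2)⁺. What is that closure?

Order1 ∩ Order2 = {ItemID, Date, CustID}.
CustID → Price applies, adding Price
Price → CName applies, adding CName
CName, Date, Price → OrderNo applies, adding OrderNo
Closure: {CName, OrderNo, ItemID, Date, Price, CustID}.

CName, OrderNo, ItemID, Date, Price, CustID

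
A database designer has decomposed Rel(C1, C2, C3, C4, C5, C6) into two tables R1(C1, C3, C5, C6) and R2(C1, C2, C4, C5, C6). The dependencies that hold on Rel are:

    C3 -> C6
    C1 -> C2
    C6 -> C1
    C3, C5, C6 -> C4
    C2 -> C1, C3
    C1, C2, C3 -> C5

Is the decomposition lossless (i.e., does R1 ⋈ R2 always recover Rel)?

Common attributes: R1 ∩ R2 = {C1, C5, C6}.
Closure of {C1, C5, C6}: C1 → C2 applies, adding C2; C2 → C1, C3 applies, adding C3; C3, C5, C6 → C4 applies, adding C4. So (C1, C5, C6)⁺ = {C1, C2, C3, C4, C5, C6}.
This closure contains every attribute of R1, so R1 ∩ R2 → R1. The join is lossless.

Yes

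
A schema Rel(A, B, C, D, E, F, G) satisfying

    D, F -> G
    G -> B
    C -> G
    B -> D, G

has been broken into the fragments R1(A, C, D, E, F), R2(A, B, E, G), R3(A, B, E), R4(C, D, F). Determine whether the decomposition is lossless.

No

Chase test. Columns are A, B, C, D, E, F, G; row i has aⱼ where attribute j ∈ Ri, else bᵢⱼ.
Initial tableau (one row per fragment):
  row 1: a1 b12 a3 a4 a5 a6 b17
  row 2: a1 a2 b23 b24 a5 b26 a7
  row 3: a1 a2 b33 b34 a5 b36 b37
  row 4: b41 b42 a3 a4 b45 a6 b47
Rows 1 and 4 agree on D, F; apply D, F→G and equate their G entries.
Rows 1 and 4 agree on G; apply G→B and equate their B entries.
Rows 2 and 3 agree on B; apply B→D, G and equate their D, G entries.
No row becomes fully distinguished — the join is lossy.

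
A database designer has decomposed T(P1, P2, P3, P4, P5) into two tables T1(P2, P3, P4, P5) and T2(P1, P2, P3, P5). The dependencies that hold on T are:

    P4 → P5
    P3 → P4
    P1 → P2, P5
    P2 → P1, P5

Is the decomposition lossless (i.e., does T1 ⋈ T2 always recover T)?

Common attributes: T1 ∩ T2 = {P2, P3, P5}.
Closure of {P2, P3, P5}: P3 → P4 applies, adding P4; P2 → P1, P5 applies, adding P1. So (P2, P3, P5)⁺ = {P1, P2, P3, P4, P5}.
This closure contains every attribute of T1, so T1 ∩ T2 → T1. The join is lossless.

Yes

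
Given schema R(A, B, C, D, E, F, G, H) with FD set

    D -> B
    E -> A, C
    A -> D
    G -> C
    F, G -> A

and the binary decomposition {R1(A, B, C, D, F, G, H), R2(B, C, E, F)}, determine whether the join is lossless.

Common attributes: R1 ∩ R2 = {B, C, F}.
No dependency enlarges {B, C, F}, so (B, C, F)⁺ = {B, C, F}.
The closure contains neither all of R1 = {A, B, C, D, F, G, H} nor all of R2 = {B, C, E, F}, so the common attributes are not a superkey of either fragment. The join is lossy.

No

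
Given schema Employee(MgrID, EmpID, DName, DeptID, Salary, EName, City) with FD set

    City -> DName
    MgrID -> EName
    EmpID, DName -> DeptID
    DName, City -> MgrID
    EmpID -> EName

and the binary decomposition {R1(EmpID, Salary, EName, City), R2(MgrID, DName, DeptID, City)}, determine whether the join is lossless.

Common attributes: R1 ∩ R2 = {City}.
Closure of {City}: City → DName applies, adding DName; DName, City → MgrID applies, adding MgrID; MgrID → EName applies, adding EName. So (City)⁺ = {MgrID, DName, EName, City}.
The closure contains neither all of R1 = {EmpID, Salary, EName, City} nor all of R2 = {MgrID, DName, DeptID, City}, so the common attributes are not a superkey of either fragment. The join is lossy.

No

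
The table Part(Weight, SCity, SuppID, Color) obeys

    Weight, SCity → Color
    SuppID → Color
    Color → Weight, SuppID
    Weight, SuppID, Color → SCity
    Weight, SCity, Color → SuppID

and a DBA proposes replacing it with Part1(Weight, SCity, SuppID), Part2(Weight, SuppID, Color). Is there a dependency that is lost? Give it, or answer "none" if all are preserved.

none

Weight, SCity → Color: restricted closure across fragments reaches Color.
SuppID → Color lies within Part2.
Color → Weight, SuppID lies within Part2.
Weight, SuppID, Color → SCity: restricted closure across fragments reaches SCity.
Weight, SCity, Color → SuppID: restricted closure across fragments reaches SuppID.
Every dependency is enforceable on the fragments, so the decomposition is dependency-preserving.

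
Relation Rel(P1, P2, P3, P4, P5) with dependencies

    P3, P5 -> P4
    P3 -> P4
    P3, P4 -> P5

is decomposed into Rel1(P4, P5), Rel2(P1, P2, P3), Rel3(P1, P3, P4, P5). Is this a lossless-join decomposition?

Chase test. Columns are P1, P2, P3, P4, P5; row i has aⱼ where attribute j ∈ Reli, else bᵢⱼ.
Initial tableau (one row per fragment):
  row 1: b11 b12 b13 a4 a5
  row 2: a1 a2 a3 b24 b25
  row 3: a1 b32 a3 a4 a5
Rows 2 and 3 agree on P3; apply P3→P4 and equate their P4 entries.
Rows 2 and 3 agree on P3, P4; apply P3, P4→P5 and equate their P5 entries.
Row 2 is now all distinguished symbols — the join is lossless.

Yes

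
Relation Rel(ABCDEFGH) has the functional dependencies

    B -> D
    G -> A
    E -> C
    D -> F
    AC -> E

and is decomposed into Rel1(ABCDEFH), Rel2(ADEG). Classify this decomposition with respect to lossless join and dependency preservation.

Lossless test: (ADE)⁺ = {ACDEF}, which is a superkey of neither fragment — lossy.
Dependency preservation: every FD's attributes lie within a single fragment, so each can be enforced locally — preserved.

lossy but dependency-preserving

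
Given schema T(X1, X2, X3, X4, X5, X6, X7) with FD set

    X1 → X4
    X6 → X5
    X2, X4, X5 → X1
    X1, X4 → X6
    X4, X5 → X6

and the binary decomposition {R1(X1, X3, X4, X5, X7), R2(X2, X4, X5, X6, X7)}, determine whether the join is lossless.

No

Common attributes: R1 ∩ R2 = {X4, X5, X7}.
Closure of {X4, X5, X7}: X4, X5 → X6 applies, adding X6. So (X4, X5, X7)⁺ = {X4, X5, X6, X7}.
The closure contains neither all of R1 = {X1, X3, X4, X5, X7} nor all of R2 = {X2, X4, X5, X6, X7}, so the common attributes are not a superkey of either fragment. The join is lossy.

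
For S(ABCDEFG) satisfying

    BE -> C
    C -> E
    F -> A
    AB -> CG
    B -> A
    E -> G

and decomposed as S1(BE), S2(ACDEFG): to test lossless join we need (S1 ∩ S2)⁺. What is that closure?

S1 ∩ S2 = {E}.
E → G applies, adding G
Closure: {EG}.

EG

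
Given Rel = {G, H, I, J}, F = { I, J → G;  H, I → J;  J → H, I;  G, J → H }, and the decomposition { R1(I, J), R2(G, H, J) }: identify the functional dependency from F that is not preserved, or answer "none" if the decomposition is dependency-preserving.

H, I → J

Check H, I → J: no single fragment contains all of {H, I, J}, and the restricted closure of {H, I} across the fragments never reaches {J}.
I, J → G is preserved.
J → H, I is preserved.
G, J → H is preserved.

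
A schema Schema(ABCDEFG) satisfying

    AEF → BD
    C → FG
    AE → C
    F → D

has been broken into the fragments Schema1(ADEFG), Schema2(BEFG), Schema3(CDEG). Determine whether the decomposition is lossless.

No

Chase test. Columns are ABCDEFG; row i has aⱼ where attribute j ∈ Schemai, else bᵢⱼ.
Initial tableau (one row per fragment):
  row 1: a1 b12 b13 a4 a5 a6 a7
  row 2: b21 a2 b23 b24 a5 a6 a7
  row 3: b31 b32 a3 a4 a5 b36 a7
Rows 1 and 2 agree on F; apply F→D and equate their D entries.
No row becomes fully distinguished — the join is lossy.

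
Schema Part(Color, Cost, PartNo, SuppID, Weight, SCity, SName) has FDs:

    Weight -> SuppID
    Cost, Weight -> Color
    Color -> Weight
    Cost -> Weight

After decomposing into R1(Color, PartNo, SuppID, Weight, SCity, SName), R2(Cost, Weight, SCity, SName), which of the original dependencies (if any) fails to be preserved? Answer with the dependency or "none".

Cost, Weight -> Color

Check Cost, Weight → Color: no single fragment contains all of {Color, Cost, Weight}, and the restricted closure of {Cost, Weight} across the fragments never reaches {Color}.
Weight → SuppID is preserved.
Color → Weight is preserved.
Cost → Weight is preserved.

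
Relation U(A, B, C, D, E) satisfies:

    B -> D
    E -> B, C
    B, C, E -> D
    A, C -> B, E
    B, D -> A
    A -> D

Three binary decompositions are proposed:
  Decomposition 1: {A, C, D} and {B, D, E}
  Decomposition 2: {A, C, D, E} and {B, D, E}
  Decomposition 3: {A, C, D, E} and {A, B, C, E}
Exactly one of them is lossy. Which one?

Decomposition 1

Decomposition 1: common = {D}, closure = {D} → lossy.
Decomposition 2: common = {D, E}, closure = {A, B, C, D, E} → lossless.
Decomposition 3: common = {A, C, E}, closure = {A, B, C, D, E} → lossless.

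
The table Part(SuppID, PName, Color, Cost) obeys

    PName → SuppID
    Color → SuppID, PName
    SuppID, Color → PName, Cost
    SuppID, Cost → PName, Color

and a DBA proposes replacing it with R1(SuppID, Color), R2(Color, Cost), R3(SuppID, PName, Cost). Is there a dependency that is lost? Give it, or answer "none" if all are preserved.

SuppID, Cost → PName, Color

Check SuppID, Cost → PName, Color: no single fragment contains all of {SuppID, PName, Color, Cost}, and the restricted closure of {SuppID, Cost} across the fragments never reaches {PName, Color}.
PName → SuppID is preserved.
Color → SuppID, PName is preserved.
SuppID, Color → PName, Cost is preserved.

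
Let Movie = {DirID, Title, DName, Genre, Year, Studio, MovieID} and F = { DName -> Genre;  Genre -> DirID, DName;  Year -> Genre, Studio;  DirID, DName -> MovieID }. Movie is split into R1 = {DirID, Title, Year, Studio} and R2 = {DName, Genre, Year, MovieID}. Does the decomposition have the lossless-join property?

Common attributes: R1 ∩ R2 = {Year}.
Closure of {Year}: Year → Genre, Studio applies, adding Genre, Studio; Genre → DirID, DName applies, adding DirID, DName; DirID, DName → MovieID applies, adding MovieID. So (Year)⁺ = {DirID, DName, Genre, Year, Studio, MovieID}.
This closure contains every attribute of R2, so R1 ∩ R2 → R2. The join is lossless.

Yes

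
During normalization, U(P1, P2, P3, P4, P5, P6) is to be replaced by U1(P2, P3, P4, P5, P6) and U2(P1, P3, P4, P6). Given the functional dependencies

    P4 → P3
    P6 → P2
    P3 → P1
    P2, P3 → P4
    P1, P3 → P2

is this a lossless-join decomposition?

Common attributes: U1 ∩ U2 = {P3, P4, P6}.
Closure of {P3, P4, P6}: P6 → P2 applies, adding P2; P3 → P1 applies, adding P1. So (P3, P4, P6)⁺ = {P1, P2, P3, P4, P6}.
This closure contains every attribute of U2, so U1 ∩ U2 → U2. The join is lossless.

Yes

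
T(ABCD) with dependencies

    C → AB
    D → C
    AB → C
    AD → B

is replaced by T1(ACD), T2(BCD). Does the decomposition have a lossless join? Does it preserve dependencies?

lossless but not dependency-preserving

Lossless test: (CD)⁺ = {ABCD}, which contains all of one fragment — lossless.
Dependency preservation: the restricted closure of {AB} across the fragments never reaches {C}, so AB → C cannot be enforced without a join — not preserved.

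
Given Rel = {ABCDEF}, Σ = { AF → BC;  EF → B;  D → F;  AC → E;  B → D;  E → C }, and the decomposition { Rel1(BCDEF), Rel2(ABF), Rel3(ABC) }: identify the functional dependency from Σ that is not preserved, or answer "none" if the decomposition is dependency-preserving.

AC → E

Check AC → E: no single fragment contains all of {ACE}, and the restricted closure of {AC} across the fragments never reaches {E}.
AF → BC is preserved.
EF → B is preserved.
D → F is preserved.
B → D is preserved.
E → C is preserved.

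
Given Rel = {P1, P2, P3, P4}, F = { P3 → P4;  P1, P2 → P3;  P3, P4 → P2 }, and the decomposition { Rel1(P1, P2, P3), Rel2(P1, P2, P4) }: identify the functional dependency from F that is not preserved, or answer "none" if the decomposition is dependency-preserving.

P3 → P4

Check P3 → P4: no single fragment contains all of {P3, P4}, and the restricted closure of {P3} across the fragments never reaches {P4}.
P1, P2 → P3 is preserved.
P3, P4 → P2 is preserved.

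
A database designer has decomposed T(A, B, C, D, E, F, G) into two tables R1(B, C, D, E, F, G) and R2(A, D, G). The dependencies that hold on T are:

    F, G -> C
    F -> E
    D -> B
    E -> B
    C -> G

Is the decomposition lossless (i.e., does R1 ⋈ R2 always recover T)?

Common attributes: R1 ∩ R2 = {D, G}.
Closure of {D, G}: D → B applies, adding B. So (D, G)⁺ = {B, D, G}.
The closure contains neither all of R1 = {B, C, D, E, F, G} nor all of R2 = {A, D, G}, so the common attributes are not a superkey of either fragment. The join is lossy.

No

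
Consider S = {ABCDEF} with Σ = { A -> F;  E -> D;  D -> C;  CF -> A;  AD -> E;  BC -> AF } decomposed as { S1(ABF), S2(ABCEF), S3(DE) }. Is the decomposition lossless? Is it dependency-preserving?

lossless but not dependency-preserving

Lossless test (chase): Rows 2 and 3 agree on E; apply E→D and equate their D entries. Rows 2 and 3 agree on D; apply D→C and equate their C entries. Row 2 is now all distinguished symbols — the join is lossless.
Dependency preservation: the restricted closure of {D} across the fragments never reaches {C}, so D → C cannot be enforced without a join — not preserved.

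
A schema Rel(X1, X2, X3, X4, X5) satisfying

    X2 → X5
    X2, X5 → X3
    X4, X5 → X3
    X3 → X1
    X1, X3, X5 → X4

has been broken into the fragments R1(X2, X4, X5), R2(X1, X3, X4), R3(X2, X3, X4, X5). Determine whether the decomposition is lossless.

Yes

Chase test. Columns are X1, X2, X3, X4, X5; row i has aⱼ where attribute j ∈ Ri, else bᵢⱼ.
Initial tableau (one row per fragment):
  row 1: b11 a2 b13 a4 a5
  row 2: a1 b22 a3 a4 b25
  row 3: b31 a2 a3 a4 a5
Rows 1 and 3 agree on X2, X5; apply X2, X5→X3 and equate their X3 entries.
Rows 1 and 2 agree on X3; apply X3→X1 and equate their X1 entries.
Rows 1 and 3 agree on X3; apply X3→X1 and equate their X1 entries.
Row 1 is now all distinguished symbols — the join is lossless.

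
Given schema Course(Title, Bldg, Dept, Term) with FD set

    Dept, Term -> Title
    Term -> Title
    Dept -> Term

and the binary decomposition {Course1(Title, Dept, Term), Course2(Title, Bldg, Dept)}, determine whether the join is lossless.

Yes

Common attributes: Course1 ∩ Course2 = {Title, Dept}.
Closure of {Title, Dept}: Dept → Term applies, adding Term. So (Title, Dept)⁺ = {Title, Dept, Term}.
This closure contains every attribute of Course1, so Course1 ∩ Course2 → Course1. The join is lossless.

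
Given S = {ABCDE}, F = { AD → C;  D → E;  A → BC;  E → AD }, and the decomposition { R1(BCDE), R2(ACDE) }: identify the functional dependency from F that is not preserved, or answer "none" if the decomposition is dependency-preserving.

Check A → BC: no single fragment contains all of {ABC}, and the restricted closure of {A} across the fragments never reaches {BC}.
AD → C is preserved.
D → E is preserved.
E → AD is preserved.

A → BC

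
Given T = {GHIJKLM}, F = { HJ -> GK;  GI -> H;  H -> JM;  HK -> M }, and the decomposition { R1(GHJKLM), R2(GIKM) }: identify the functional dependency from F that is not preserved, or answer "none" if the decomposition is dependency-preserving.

Check GI → H: no single fragment contains all of {GHI}, and the restricted closure of {GI} across the fragments never reaches {H}.
HJ → GK is preserved.
H → JM is preserved.
HK → M is preserved.

GI -> H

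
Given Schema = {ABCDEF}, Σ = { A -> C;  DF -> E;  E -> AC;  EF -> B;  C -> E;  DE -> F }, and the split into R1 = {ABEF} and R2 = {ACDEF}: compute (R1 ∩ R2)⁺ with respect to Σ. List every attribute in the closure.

R1 ∩ R2 = {AEF}.
A → C applies, adding C
EF → B applies, adding B
Closure: {ABCEF}.

ABCEF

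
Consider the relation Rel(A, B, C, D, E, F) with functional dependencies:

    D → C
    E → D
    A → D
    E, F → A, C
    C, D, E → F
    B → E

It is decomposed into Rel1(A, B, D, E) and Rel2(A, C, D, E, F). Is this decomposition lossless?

Common attributes: Rel1 ∩ Rel2 = {A, D, E}.
Closure of {A, D, E}: D → C applies, adding C; C, D, E → F applies, adding F. So (A, D, E)⁺ = {A, C, D, E, F}.
This closure contains every attribute of Rel2, so Rel1 ∩ Rel2 → Rel2. The join is lossless.

Yes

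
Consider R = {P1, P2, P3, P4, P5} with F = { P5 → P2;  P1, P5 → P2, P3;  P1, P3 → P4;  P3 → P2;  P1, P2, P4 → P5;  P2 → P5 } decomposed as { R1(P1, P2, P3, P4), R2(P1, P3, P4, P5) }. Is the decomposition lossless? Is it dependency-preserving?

Lossless test: (P1, P3, P4)⁺ = {P1, P2, P3, P4, P5}, which contains all of one fragment — lossless.
Dependency preservation: the restricted closure of {P5} across the fragments never reaches {P2}, so P5 → P2 cannot be enforced without a join — not preserved.

lossless but not dependency-preserving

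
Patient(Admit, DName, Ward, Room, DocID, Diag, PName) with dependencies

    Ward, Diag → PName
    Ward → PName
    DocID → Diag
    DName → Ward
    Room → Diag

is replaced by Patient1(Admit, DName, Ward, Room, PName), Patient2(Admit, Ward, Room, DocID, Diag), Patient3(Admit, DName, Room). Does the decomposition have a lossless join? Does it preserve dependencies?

Lossless test (chase): Rows 1 and 2 agree on Ward; apply Ward→PName and equate their PName entries. Rows 1 and 3 agree on DName; apply DName→Ward and equate their Ward entries. Rows 1 and 2 agree on Room; apply Room→Diag and equate their Diag entries. Rows 1 and 3 agree on Room; apply Room→Diag and equate their Diag entries. Rows 1 and 3 agree on Ward, Diag; apply Ward, Diag→PName and equate their PName entries. No row becomes fully distinguished — the join is lossy.
Dependency preservation: Ward, Diag → PName is not contained in any single fragment, but the restricted closure of its left-hand side across the fragments still reaches the right-hand side; the remaining FDs each lie inside some fragment. All dependencies are preserved.

lossy but dependency-preserving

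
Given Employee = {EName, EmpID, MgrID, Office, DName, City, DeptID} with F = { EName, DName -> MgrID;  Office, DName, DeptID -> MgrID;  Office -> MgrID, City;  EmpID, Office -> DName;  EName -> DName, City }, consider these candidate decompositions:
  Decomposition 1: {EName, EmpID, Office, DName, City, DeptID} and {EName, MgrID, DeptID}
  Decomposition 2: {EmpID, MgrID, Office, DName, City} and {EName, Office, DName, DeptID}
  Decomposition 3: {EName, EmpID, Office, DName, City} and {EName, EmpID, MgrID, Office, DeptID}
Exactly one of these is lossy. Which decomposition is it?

Decomposition 2

Decomposition 1: common = {EName, DeptID}, closure = {EName, MgrID, DName, City, DeptID} → lossless.
Decomposition 2: common = {Office, DName}, closure = {MgrID, Office, DName, City} → lossy.
Decomposition 3: common = {EName, EmpID, Office}, closure = {EName, EmpID, MgrID, Office, DName, City} → lossless.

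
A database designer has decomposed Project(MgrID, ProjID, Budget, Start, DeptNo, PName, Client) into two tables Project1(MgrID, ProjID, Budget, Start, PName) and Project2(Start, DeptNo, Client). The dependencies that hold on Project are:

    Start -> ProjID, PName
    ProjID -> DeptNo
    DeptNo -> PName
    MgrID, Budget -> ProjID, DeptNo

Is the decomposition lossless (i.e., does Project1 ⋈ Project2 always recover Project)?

Common attributes: Project1 ∩ Project2 = {Start}.
Closure of {Start}: Start → ProjID, PName applies, adding ProjID, PName; ProjID → DeptNo applies, adding DeptNo. So (Start)⁺ = {ProjID, Start, DeptNo, PName}.
The closure contains neither all of Project1 = {MgrID, ProjID, Budget, Start, PName} nor all of Project2 = {Start, DeptNo, Client}, so the common attributes are not a superkey of either fragment. The join is lossy.

No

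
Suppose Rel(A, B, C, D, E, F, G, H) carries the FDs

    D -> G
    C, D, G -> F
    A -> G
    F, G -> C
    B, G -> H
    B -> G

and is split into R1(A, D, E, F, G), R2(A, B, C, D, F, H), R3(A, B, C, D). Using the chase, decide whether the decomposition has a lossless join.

No

Chase test. Columns are A, B, C, D, E, F, G, H; row i has aⱼ where attribute j ∈ Ri, else bᵢⱼ.
Initial tableau (one row per fragment):
  row 1: a1 b12 b13 a4 a5 a6 a7 b18
  row 2: a1 a2 a3 a4 b25 a6 b27 a8
  row 3: a1 a2 a3 a4 b35 b36 b37 b38
Rows 1 and 2 agree on D; apply D→G and equate their G entries.
Rows 1 and 3 agree on D; apply D→G and equate their G entries.
Rows 2 and 3 agree on C, D, G; apply C, D, G→F and equate their F entries.
Rows 1 and 2 agree on F, G; apply F, G→C and equate their C entries.
Rows 2 and 3 agree on B, G; apply B, G→H and equate their H entries.
No row becomes fully distinguished — the join is lossy.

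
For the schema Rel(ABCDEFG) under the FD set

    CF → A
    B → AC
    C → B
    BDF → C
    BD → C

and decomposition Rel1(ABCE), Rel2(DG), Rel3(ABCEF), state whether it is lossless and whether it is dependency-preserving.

lossy but dependency-preserving

Lossless test (chase): applying each FD to every pair of rows produces no changes in the tableau, so no row becomes fully distinguished — the join is lossy.
Dependency preservation: BDF → C; BD → C are not contained in any single fragment, but the restricted closure of each left-hand side across the fragments still reaches the right-hand side; the remaining FDs each lie inside some fragment. All dependencies are preserved.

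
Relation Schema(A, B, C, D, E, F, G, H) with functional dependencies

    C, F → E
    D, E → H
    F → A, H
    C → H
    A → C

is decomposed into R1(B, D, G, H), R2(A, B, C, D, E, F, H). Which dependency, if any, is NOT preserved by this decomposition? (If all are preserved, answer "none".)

C, F → E lies within R2.
D, E → H lies within R2.
F → A, H lies within R2.
C → H lies within R2.
A → C lies within R2.
Every dependency is enforceable on the fragments, so the decomposition is dependency-preserving.

none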